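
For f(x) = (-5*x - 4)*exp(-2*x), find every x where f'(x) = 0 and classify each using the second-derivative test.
f'(x) = (10*x + 3)*exp(-2*x)

Solve f'(x) = 0:
  f'(x) = (10*x + 3)·exp(-2*x) and exp(-2*x) > 0 for every x, so f'(x) = 0 ⇔ 10*x + 3 = 0.
  10*x + 3 = 0.
  ⇒ x = -3/10

f''(x) = 4*(1 - 5*x)*exp(-2*x)
Second-derivative test at each critical point:
  f''(-3/10) = 18.2212 > 0 → local minimum

Critical points: x = -3/10 (local minimum)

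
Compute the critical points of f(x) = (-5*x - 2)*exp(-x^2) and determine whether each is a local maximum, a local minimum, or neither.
f'(x) = (2*x*(5*x + 2) - 5)*exp(-x^2)

Solve f'(x) = 0:
  f'(x) = (10*x^2 + 4*x - 5)·exp(-x^2) and exp(-x^2) > 0 for every x, so f'(x) = 0 ⇔ 10*x^2 + 4*x - 5 = 0.
  10*x^2 + 4*x - 5 = 0 has no rational roots; quadratic formula: x = (-4 ± √216)/20.
  ⇒ x = -3*sqrt(6)/10 - 1/5 ≈ -0.9348, -1/5 + 3*sqrt(6)/10 ≈ 0.5348

f''(x) = 2*(-10*x^3 - 4*x^2 + 15*x + 2)*exp(-x^2)
Second-derivative test at each critical point:
  f''(-0.9348) = -6.1331 < 0 → local maximum
  f''(0.5348) = 11.0406 > 0 → local minimum

Critical points: x = -3*sqrt(6)/10 - 1/5 ≈ -0.9348 (local maximum); x = -1/5 + 3*sqrt(6)/10 ≈ 0.5348 (local minimum)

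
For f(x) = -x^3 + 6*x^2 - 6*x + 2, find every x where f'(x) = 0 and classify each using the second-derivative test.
f'(x) = -3*x^2 + 12*x - 6

Solve f'(x) = 0:
  Factor: -3*x^2 + 12*x - 6 = -3*(x^2 - 4*x + 2); x^2 - 4*x + 2 = 0 has no rational roots; quadratic formula: x = (4 ± √8)/2.
  ⇒ x = 2 - sqrt(2) ≈ 0.5858, sqrt(2) + 2 ≈ 3.4142

f''(x) = 12 - 6*x
Second-derivative test at each critical point:
  f''(0.5858) = 8.4853 > 0 → local minimum
  f''(3.4142) = -8.4853 < 0 → local maximum

Critical points: x = 2 - sqrt(2) ≈ 0.5858 (local minimum); x = sqrt(2) + 2 ≈ 3.4142 (local maximum)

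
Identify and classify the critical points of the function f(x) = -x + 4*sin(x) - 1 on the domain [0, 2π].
f'(x) = 4*cos(x) - 1

Solve f'(x) = 0 on [0, 2π]:
  f'(x) = 0 ⇔ cos(x) = 1/4, i.e. x = ±arccos(1/4) + 2nπ; keep the solutions lying in [0, 2π].
  ⇒ x = acos(1/4) ≈ 1.3181, -acos(1/4) + 2*pi ≈ 4.9651

f''(x) = -4*sin(x)
Second-derivative test at each critical point:
  f''(1.3181) = -3.8730 < 0 → local maximum
  f''(4.9651) = 3.8730 > 0 → local minimum

Critical points: x = acos(1/4) ≈ 1.3181 (local maximum); x = -acos(1/4) + 2*pi ≈ 4.9651 (local minimum)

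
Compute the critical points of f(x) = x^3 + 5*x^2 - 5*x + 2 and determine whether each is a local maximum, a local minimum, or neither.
f'(x) = 3*x^2 + 10*x - 5

Solve f'(x) = 0:
  3*x^2 + 10*x - 5 = 0 has no rational roots; quadratic formula: x = (-10 ± √160)/6.
  ⇒ x = -2*sqrt(10)/3 - 5/3 ≈ -3.7749, -5/3 + 2*sqrt(10)/3 ≈ 0.4415

f''(x) = 6*x + 10
Second-derivative test at each critical point:
  f''(-3.7749) = -12.6491 < 0 → local maximum
  f''(0.4415) = 12.6491 > 0 → local minimum

Critical points: x = -2*sqrt(10)/3 - 5/3 ≈ -3.7749 (local maximum); x = -5/3 + 2*sqrt(10)/3 ≈ 0.4415 (local minimum)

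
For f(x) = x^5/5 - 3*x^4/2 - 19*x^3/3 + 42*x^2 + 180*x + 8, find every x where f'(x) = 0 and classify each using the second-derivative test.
f'(x) = x^4 - 6*x^3 - 19*x^2 + 84*x + 180

Solve f'(x) = 0:
  Factor: x^4 - 6*x^3 - 19*x^2 + 84*x + 180 = (x - 6)*(x - 5)*(x + 2)*(x + 3) = 0.
  ⇒ x = -3, -2, 5, 6

f''(x) = 4*x^3 - 18*x^2 - 38*x + 84
Second-derivative test at each critical point:
  f''(-3) = -72 < 0 → local maximum
  f''(-2) = 56 > 0 → local minimum
  f''(5) = -56 < 0 → local maximum
  f''(6) = 72 > 0 → local minimum

Critical points: x = -3 (local maximum); x = -2 (local minimum); x = 5 (local maximum); x = 6 (local minimum)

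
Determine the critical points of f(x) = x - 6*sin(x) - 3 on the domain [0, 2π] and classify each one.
f'(x) = 1 - 6*cos(x)

Solve f'(x) = 0 on [0, 2π]:
  f'(x) = 0 ⇔ cos(x) = 1/6, i.e. x = ±arccos(1/6) + 2nπ; keep the solutions lying in [0, 2π].
  ⇒ x = acos(1/6) ≈ 1.4033, -acos(1/6) + 2*pi ≈ 4.8798

f''(x) = 6*sin(x)
Second-derivative test at each critical point:
  f''(1.4033) = 5.9161 > 0 → local minimum
  f''(4.8798) = -5.9161 < 0 → local maximum

Critical points: x = acos(1/6) ≈ 1.4033 (local minimum); x = -acos(1/6) + 2*pi ≈ 4.8798 (local maximum)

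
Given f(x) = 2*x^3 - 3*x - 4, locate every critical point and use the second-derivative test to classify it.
f'(x) = 6*x^2 - 3

Solve f'(x) = 0:
  Factor: 6*x^2 - 3 = 3*(2*x^2 - 1); 2*x^2 - 1 = 0 has no rational roots; quadratic formula: x = (0 ± √8)/4.
  ⇒ x = -sqrt(2)/2 ≈ -0.7071, sqrt(2)/2 ≈ 0.7071

f''(x) = 12*x
Second-derivative test at each critical point:
  f''(-0.7071) = -8.4853 < 0 → local maximum
  f''(0.7071) = 8.4853 > 0 → local minimum

Critical points: x = -sqrt(2)/2 ≈ -0.7071 (local maximum); x = sqrt(2)/2 ≈ 0.7071 (local minimum)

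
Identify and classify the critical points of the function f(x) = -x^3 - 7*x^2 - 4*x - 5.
f'(x) = -3*x^2 - 14*x - 4

Solve f'(x) = 0:
  3*x^2 + 14*x + 4 = 0 has no rational roots; quadratic formula: x = (-14 ± √148)/6.
  ⇒ x = -7/3 - sqrt(37)/3 ≈ -4.3609, -7/3 + sqrt(37)/3 ≈ -0.3057

f''(x) = -6*x - 14
Second-derivative test at each critical point:
  f''(-4.3609) = 12.1655 > 0 → local minimum
  f''(-0.3057) = -12.1655 < 0 → local maximum

Critical points: x = -7/3 - sqrt(37)/3 ≈ -4.3609 (local minimum); x = -7/3 + sqrt(37)/3 ≈ -0.3057 (local maximum)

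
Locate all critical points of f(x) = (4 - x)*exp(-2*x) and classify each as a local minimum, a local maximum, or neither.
f'(x) = (2*x - 9)*exp(-2*x)

Solve f'(x) = 0:
  f'(x) = (2*x - 9)·exp(-2*x) and exp(-2*x) > 0 for every x, so f'(x) = 0 ⇔ 2*x - 9 = 0.
  2*x - 9 = 0.
  ⇒ x = 9/2

f''(x) = 4*(5 - x)*exp(-2*x)
Second-derivative test at each critical point:
  f''(9/2) = 2.468e-04 > 0 → local minimum

Critical points: x = 9/2 (local minimum)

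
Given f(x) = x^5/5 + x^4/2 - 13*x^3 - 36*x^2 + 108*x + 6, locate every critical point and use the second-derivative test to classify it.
f'(x) = x^4 + 2*x^3 - 39*x^2 - 72*x + 108

Solve f'(x) = 0:
  Factor: x^4 + 2*x^3 - 39*x^2 - 72*x + 108 = (x - 6)*(x - 1)*(x + 3)*(x + 6) = 0.
  ⇒ x = -6, -3, 1, 6

f''(x) = 4*x^3 + 6*x^2 - 78*x - 72
Second-derivative test at each critical point:
  f''(-6) = -252 < 0 → local maximum
  f''(-3) = 108 > 0 → local minimum
  f''(1) = -140 < 0 → local maximum
  f''(6) = 540 > 0 → local minimum

Critical points: x = -6 (local maximum); x = -3 (local minimum); x = 1 (local maximum); x = 6 (local minimum)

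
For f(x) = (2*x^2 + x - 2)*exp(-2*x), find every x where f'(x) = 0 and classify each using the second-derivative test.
f'(x) = (-4*x^2 + 2*x + 5)*exp(-2*x)

Solve f'(x) = 0:
  f'(x) = (-4*x^2 + 2*x + 5)·exp(-2*x) and exp(-2*x) > 0 for every x, so f'(x) = 0 ⇔ -4*x^2 + 2*x + 5 = 0.
  4*x^2 - 2*x - 5 = 0 has no rational roots; quadratic formula: x = (2 ± √84)/8.
  ⇒ x = 1/4 - sqrt(21)/4 ≈ -0.8956, 1/4 + sqrt(21)/4 ≈ 1.3956

f''(x) = 4*(2*x^2 - 3*x - 2)*exp(-2*x)
Second-derivative test at each critical point:
  f''(-0.8956) = 54.9650 > 0 → local minimum
  f''(1.3956) = -0.5622 < 0 → local maximum

Critical points: x = 1/4 - sqrt(21)/4 ≈ -0.8956 (local minimum); x = 1/4 + sqrt(21)/4 ≈ 1.3956 (local maximum)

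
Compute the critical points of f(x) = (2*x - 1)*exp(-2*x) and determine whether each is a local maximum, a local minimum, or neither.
f'(x) = 4*(1 - x)*exp(-2*x)

Solve f'(x) = 0:
  f'(x) = (4 - 4*x)·exp(-2*x) and exp(-2*x) > 0 for every x, so f'(x) = 0 ⇔ 4 - 4*x = 0.
  Factor: 4 - 4*x = -4*(x - 1) = 0.
  ⇒ x = 1

f''(x) = 4*(2*x - 3)*exp(-2*x)
Second-derivative test at each critical point:
  f''(1) = -0.5413 < 0 → local maximum

Critical points: x = 1 (local maximum)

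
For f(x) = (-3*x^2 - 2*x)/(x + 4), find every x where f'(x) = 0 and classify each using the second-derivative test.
f'(x) = (-3*x^2 - 24*x - 8)/(x^2 + 8*x + 16)

Solve f'(x) = 0:
  f'(x) = -(3*x^2 + 24*x + 8)/(x + 4)^2; the denominator is positive wherever f is defined, so f'(x) = 0 ⇔ -3*x^2 - 24*x - 8 = 0.
  3*x^2 + 24*x + 8 = 0 has no rational roots; quadratic formula: x = (-24 ± √480)/6.
  ⇒ x = -4 - 2*sqrt(30)/3 ≈ -7.6515, -4 + 2*sqrt(30)/3 ≈ -0.3485

f''(x) = -80/(x^3 + 12*x^2 + 48*x + 64)
Second-derivative test at each critical point:
  f''(-7.6515) = 1.6432 > 0 → local minimum
  f''(-0.3485) = -1.6432 < 0 → local maximum

Critical points: x = -4 - 2*sqrt(30)/3 ≈ -7.6515 (local minimum); x = -4 + 2*sqrt(30)/3 ≈ -0.3485 (local maximum)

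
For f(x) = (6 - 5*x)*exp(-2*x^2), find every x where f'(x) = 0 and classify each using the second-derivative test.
f'(x) = (4*x*(5*x - 6) - 5)*exp(-2*x^2)

Solve f'(x) = 0:
  f'(x) = (20*x^2 - 24*x - 5)·exp(-2*x^2) and exp(-2*x^2) > 0 for every x, so f'(x) = 0 ⇔ 20*x^2 - 24*x - 5 = 0.
  20*x^2 - 24*x - 5 = 0 has no rational roots; quadratic formula: x = (24 ± √976)/40.
  ⇒ x = 3/5 - sqrt(61)/10 ≈ -0.1810, 3/5 + sqrt(61)/10 ≈ 1.3810

f''(x) = 4*(4*x^2*(6 - 5*x) + 15*x - 6)*exp(-2*x^2)
Second-derivative test at each critical point:
  f''(-0.1810) = -29.2591 < 0 → local maximum
  f''(1.3810) = 0.6889 > 0 → local minimum

Critical points: x = 3/5 - sqrt(61)/10 ≈ -0.1810 (local maximum); x = 3/5 + sqrt(61)/10 ≈ 1.3810 (local minimum)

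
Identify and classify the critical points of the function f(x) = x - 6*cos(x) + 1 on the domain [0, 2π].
f'(x) = 6*sin(x) + 1

Solve f'(x) = 0 on [0, 2π]:
  f'(x) = 0 ⇔ sin(x) = -1/6, i.e. x = arcsin(-1/6) + 2nπ or x = π − arcsin(-1/6) + 2nπ; keep the solutions lying in [0, 2π].
  ⇒ x = asin(1/6) + pi ≈ 3.3090, -asin(1/6) + 2*pi ≈ 6.1157

f''(x) = 6*cos(x)
Second-derivative test at each critical point:
  f''(3.3090) = -5.9161 < 0 → local maximum
  f''(6.1157) = 5.9161 > 0 → local minimum

Critical points: x = asin(1/6) + pi ≈ 3.3090 (local maximum); x = -asin(1/6) + 2*pi ≈ 6.1157 (local minimum)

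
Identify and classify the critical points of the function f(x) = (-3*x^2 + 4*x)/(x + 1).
f'(x) = (-3*x^2 - 6*x + 4)/(x^2 + 2*x + 1)

Solve f'(x) = 0:
  f'(x) = -(3*x^2 + 6*x - 4)/(x + 1)^2; the denominator is positive wherever f is defined, so f'(x) = 0 ⇔ -3*x^2 - 6*x + 4 = 0.
  3*x^2 + 6*x - 4 = 0 has no rational roots; quadratic formula: x = (-6 ± √84)/6.
  ⇒ x = -sqrt(21)/3 - 1 ≈ -2.5275, -1 + sqrt(21)/3 ≈ 0.5275

f''(x) = -14/(x^3 + 3*x^2 + 3*x + 1)
Second-derivative test at each critical point:
  f''(-2.5275) = 3.9279 > 0 → local minimum
  f''(0.5275) = -3.9279 < 0 → local maximum

Critical points: x = -sqrt(21)/3 - 1 ≈ -2.5275 (local minimum); x = -1 + sqrt(21)/3 ≈ 0.5275 (local maximum)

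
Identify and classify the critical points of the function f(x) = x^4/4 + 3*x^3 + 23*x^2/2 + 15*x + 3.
f'(x) = x^3 + 9*x^2 + 23*x + 15

Solve f'(x) = 0:
  Factor: x^3 + 9*x^2 + 23*x + 15 = (x + 1)*(x + 3)*(x + 5) = 0.
  ⇒ x = -5, -3, -1

f''(x) = 3*x^2 + 18*x + 23
Second-derivative test at each critical point:
  f''(-5) = 8 > 0 → local minimum
  f''(-3) = -4 < 0 → local maximum
  f''(-1) = 8 > 0 → local minimum

Critical points: x = -5 (local minimum); x = -3 (local maximum); x = -1 (local minimum)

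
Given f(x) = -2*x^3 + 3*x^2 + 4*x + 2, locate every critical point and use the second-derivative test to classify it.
f'(x) = -6*x^2 + 6*x + 4

Solve f'(x) = 0:
  Factor: -6*x^2 + 6*x + 4 = -2*(3*x^2 - 3*x - 2); 3*x^2 - 3*x - 2 = 0 has no rational roots; quadratic formula: x = (3 ± √33)/6.
  ⇒ x = 1/2 - sqrt(33)/6 ≈ -0.4574, 1/2 + sqrt(33)/6 ≈ 1.4574

f''(x) = 6 - 12*x
Second-derivative test at each critical point:
  f''(-0.4574) = 11.4891 > 0 → local minimum
  f''(1.4574) = -11.4891 < 0 → local maximum

Critical points: x = 1/2 - sqrt(33)/6 ≈ -0.4574 (local minimum); x = 1/2 + sqrt(33)/6 ≈ 1.4574 (local maximum)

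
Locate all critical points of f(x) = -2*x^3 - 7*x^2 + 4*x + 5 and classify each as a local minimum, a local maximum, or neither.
f'(x) = -6*x^2 - 14*x + 4

Solve f'(x) = 0:
  Factor: -6*x^2 - 14*x + 4 = -2*(3*x^2 + 7*x - 2); 3*x^2 + 7*x - 2 = 0 has no rational roots; quadratic formula: x = (-7 ± √73)/6.
  ⇒ x = -sqrt(73)/6 - 7/6 ≈ -2.5907, -7/6 + sqrt(73)/6 ≈ 0.2573

f''(x) = -12*x - 14
Second-derivative test at each critical point:
  f''(-2.5907) = 17.0880 > 0 → local minimum
  f''(0.2573) = -17.0880 < 0 → local maximum

Critical points: x = -sqrt(73)/6 - 7/6 ≈ -2.5907 (local minimum); x = -7/6 + sqrt(73)/6 ≈ 0.2573 (local maximum)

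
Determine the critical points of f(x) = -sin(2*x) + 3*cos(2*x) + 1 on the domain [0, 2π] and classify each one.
f'(x) = -6*sin(2*x) - 2*cos(2*x)

Solve f'(x) = 0 on [0, 2π]:
  f'(x) = 0 ⇔ -cos(2*x) = 3*sin(2*x) ⇔ tan(2*x) = -1/3, i.e. 2*x = arctan(-1/3) + nπ; keep the solutions lying in [0, 2π].
  ⇒ x = -atan(1/3)/2 + pi/2 ≈ 1.4099, pi - atan(1/3)/2 ≈ 2.9807, -atan(1/3)/2 + 3*pi/2 ≈ 4.5515, -atan(1/3)/2 + 2*pi ≈ 6.1223

f''(x) = 4*sin(2*x) - 12*cos(2*x)
Second-derivative test at each critical point:
  f''(1.4099) = 12.6491 > 0 → local minimum
  f''(2.9807) = -12.6491 < 0 → local maximum
  f''(4.5515) = 12.6491 > 0 → local minimum
  f''(6.1223) = -12.6491 < 0 → local maximum

Critical points: x = -atan(1/3)/2 + pi/2 ≈ 1.4099 (local minimum); x = pi - atan(1/3)/2 ≈ 2.9807 (local maximum); x = -atan(1/3)/2 + 3*pi/2 ≈ 4.5515 (local minimum); x = -atan(1/3)/2 + 2*pi ≈ 6.1223 (local maximum)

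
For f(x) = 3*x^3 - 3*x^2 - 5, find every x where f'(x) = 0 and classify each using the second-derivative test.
f'(x) = 3*x*(3*x - 2)

Solve f'(x) = 0:
  Factor: 9*x^2 - 6*x = 3*x*(3*x - 2) = 0.
  ⇒ x = 0, 2/3

f''(x) = 18*x - 6
Second-derivative test at each critical point:
  f''(0) = -6 < 0 → local maximum
  f''(2/3) = 6 > 0 → local minimum

Critical points: x = 0 (local maximum); x = 2/3 (local minimum)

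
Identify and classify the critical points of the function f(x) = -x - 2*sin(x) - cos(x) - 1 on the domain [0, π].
f'(x) = sin(x) - 2*cos(x) - 1

Solve f'(x) = 0 on [0, π]:
  f'(x) = 0 ⇔ sin(x) - 2*cos(x) = 1. Write the left side as R·cos(x + φ) with R = √((-2)² + (-1)²) = sqrt(5), cos φ = -2*sqrt(5)/5, sin φ = -sqrt(5)/5; then cos(x + φ) = sqrt(5)/5. Solve for x and keep the solutions lying in [0, π].
  ⇒ x = pi/2 ≈ 1.5708

f''(x) = 2*sin(x) + cos(x)
Second-derivative test at each critical point:
  f''(1.5708) = 2 > 0 → local minimum

Critical points: x = pi/2 ≈ 1.5708 (local minimum)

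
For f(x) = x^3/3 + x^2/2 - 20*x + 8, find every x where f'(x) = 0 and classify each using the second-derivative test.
f'(x) = x^2 + x - 20

Solve f'(x) = 0:
  Factor: x^2 + x - 20 = (x - 4)*(x + 5) = 0.
  ⇒ x = -5, 4

f''(x) = 2*x + 1
Second-derivative test at each critical point:
  f''(-5) = -9 < 0 → local maximum
  f''(4) = 9 > 0 → local minimum

Critical points: x = -5 (local maximum); x = 4 (local minimum)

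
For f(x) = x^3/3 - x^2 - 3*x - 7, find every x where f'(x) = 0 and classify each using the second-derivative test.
f'(x) = x^2 - 2*x - 3

Solve f'(x) = 0:
  Factor: x^2 - 2*x - 3 = (x - 3)*(x + 1) = 0.
  ⇒ x = -1, 3

f''(x) = 2*x - 2
Second-derivative test at each critical point:
  f''(-1) = -4 < 0 → local maximum
  f''(3) = 4 > 0 → local minimum

Critical points: x = -1 (local maximum); x = 3 (local minimum)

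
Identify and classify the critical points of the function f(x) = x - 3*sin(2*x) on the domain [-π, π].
f'(x) = 1 - 6*cos(2*x)

Solve f'(x) = 0 on [-π, π]:
  f'(x) = 0 ⇔ cos(2*x) = 1/6, i.e. 2*x = ±arccos(1/6) + 2nπ; keep the solutions lying in [-π, π].
  ⇒ x = -pi + acos(1/6)/2 ≈ -2.4399, -acos(1/6)/2 ≈ -0.7017, acos(1/6)/2 ≈ 0.7017, pi - acos(1/6)/2 ≈ 2.4399

f''(x) = 12*sin(2*x)
Second-derivative test at each critical point:
  f''(-2.4399) = 11.8322 > 0 → local minimum
  f''(-0.7017) = -11.8322 < 0 → local maximum
  f''(0.7017) = 11.8322 > 0 → local minimum
  f''(2.4399) = -11.8322 < 0 → local maximum

Critical points: x = -pi + acos(1/6)/2 ≈ -2.4399 (local minimum); x = -acos(1/6)/2 ≈ -0.7017 (local maximum); x = acos(1/6)/2 ≈ 0.7017 (local minimum); x = pi - acos(1/6)/2 ≈ 2.4399 (local maximum)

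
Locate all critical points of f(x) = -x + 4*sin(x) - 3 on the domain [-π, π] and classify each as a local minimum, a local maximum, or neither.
f'(x) = 4*cos(x) - 1

Solve f'(x) = 0 on [-π, π]:
  f'(x) = 0 ⇔ cos(x) = 1/4, i.e. x = ±arccos(1/4) + 2nπ; keep the solutions lying in [-π, π].
  ⇒ x = -acos(1/4) ≈ -1.3181, acos(1/4) ≈ 1.3181

f''(x) = -4*sin(x)
Second-derivative test at each critical point:
  f''(-1.3181) = 3.8730 > 0 → local minimum
  f''(1.3181) = -3.8730 < 0 → local maximum

Critical points: x = -acos(1/4) ≈ -1.3181 (local minimum); x = acos(1/4) ≈ 1.3181 (local maximum)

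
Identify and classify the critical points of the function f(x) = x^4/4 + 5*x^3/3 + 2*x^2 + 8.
f'(x) = x*(x^2 + 5*x + 4)

Solve f'(x) = 0:
  Factor: x^3 + 5*x^2 + 4*x = x*(x + 1)*(x + 4) = 0.
  ⇒ x = -4, -1, 0

f''(x) = 3*x^2 + 10*x + 4
Second-derivative test at each critical point:
  f''(-4) = 12 > 0 → local minimum
  f''(-1) = -3 < 0 → local maximum
  f''(0) = 4 > 0 → local minimum

Critical points: x = -4 (local minimum); x = -1 (local maximum); x = 0 (local minimum)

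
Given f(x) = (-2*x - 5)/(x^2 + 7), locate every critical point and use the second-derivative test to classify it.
f'(x) = 2*(x^2 + 5*x - 7)/(x^4 + 14*x^2 + 49)

Solve f'(x) = 0:
  f'(x) = 2*(x^2 + 5*x - 7)/(x^2 + 7)^2; the denominator is positive wherever f is defined, so f'(x) = 0 ⇔ 2*x^2 + 10*x - 14 = 0.
  Factor: 2*x^2 + 10*x - 14 = 2*(x^2 + 5*x - 7); x^2 + 5*x - 7 = 0 has no rational roots; quadratic formula: x = (-5 ± √53)/2.
  ⇒ x = -sqrt(53)/2 - 5/2 ≈ -6.1401, -5/2 + sqrt(53)/2 ≈ 1.1401

f''(x) = 2*(-4*x^2*(2*x + 5) + (6*x + 5)*(x^2 + 7))/(x^2 + 7)^3
Second-derivative test at each critical point:
  f''(-6.1401) = -0.0073 < 0 → local maximum
  f''(1.1401) = 0.2114 > 0 → local minimum

Critical points: x = -sqrt(53)/2 - 5/2 ≈ -6.1401 (local maximum); x = -5/2 + sqrt(53)/2 ≈ 1.1401 (local minimum)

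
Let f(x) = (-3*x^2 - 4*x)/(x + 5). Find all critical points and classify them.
f'(x) = (-3*x^2 - 30*x - 20)/(x^2 + 10*x + 25)

Solve f'(x) = 0:
  f'(x) = -(3*x^2 + 30*x + 20)/(x + 5)^2; the denominator is positive wherever f is defined, so f'(x) = 0 ⇔ -3*x^2 - 30*x - 20 = 0.
  3*x^2 + 30*x + 20 = 0 has no rational roots; quadratic formula: x = (-30 ± √660)/6.
  ⇒ x = -5 - sqrt(165)/3 ≈ -9.2817, -5 + sqrt(165)/3 ≈ -0.7183

f''(x) = -110/(x^3 + 15*x^2 + 75*x + 125)
Second-derivative test at each critical point:
  f''(-9.2817) = 1.4013 > 0 → local minimum
  f''(-0.7183) = -1.4013 < 0 → local maximum

Critical points: x = -5 - sqrt(165)/3 ≈ -9.2817 (local minimum); x = -5 + sqrt(165)/3 ≈ -0.7183 (local maximum)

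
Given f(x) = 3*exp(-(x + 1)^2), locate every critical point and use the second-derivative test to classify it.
f'(x) = 6*(-x - 1)*exp(-(x + 1)^2)

Solve f'(x) = 0:
  f'(x) = (-6*x - 6)·exp(-(x + 1)^2) and exp(-(x + 1)^2) > 0 for every x, so f'(x) = 0 ⇔ -6*x - 6 = 0.
  Factor: -6*x - 6 = -6*(x + 1) = 0.
  ⇒ x = -1

f''(x) = 6*(2*(x + 1)^2 - 1)*exp(-(x + 1)^2)
Second-derivative test at each critical point:
  f''(-1) = -6 < 0 → local maximum

Critical points: x = -1 (local maximum)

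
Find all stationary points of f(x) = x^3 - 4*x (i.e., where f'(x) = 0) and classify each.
f'(x) = 3*x^2 - 4

Solve f'(x) = 0:
  3*x^2 - 4 = 0 has no rational roots; quadratic formula: x = (0 ± √48)/6.
  ⇒ x = -2*sqrt(3)/3 ≈ -1.1547, 2*sqrt(3)/3 ≈ 1.1547

f''(x) = 6*x
Second-derivative test at each critical point:
  f''(-1.1547) = -6.9282 < 0 → local maximum
  f''(1.1547) = 6.9282 > 0 → local minimum

Critical points: x = -2*sqrt(3)/3 ≈ -1.1547 (local maximum); x = 2*sqrt(3)/3 ≈ 1.1547 (local minimum)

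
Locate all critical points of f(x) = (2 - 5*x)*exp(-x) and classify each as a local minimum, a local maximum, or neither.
f'(x) = (5*x - 7)*exp(-x)

Solve f'(x) = 0:
  f'(x) = (5*x - 7)·exp(-x) and exp(-x) > 0 for every x, so f'(x) = 0 ⇔ 5*x - 7 = 0.
  5*x - 7 = 0.
  ⇒ x = 7/5

f''(x) = (12 - 5*x)*exp(-x)
Second-derivative test at each critical point:
  f''(7/5) = 1.2330 > 0 → local minimum

Critical points: x = 7/5 (local minimum)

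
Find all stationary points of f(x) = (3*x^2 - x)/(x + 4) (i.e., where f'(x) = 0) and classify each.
f'(x) = (3*x^2 + 24*x - 4)/(x^2 + 8*x + 16)

Solve f'(x) = 0:
  f'(x) = (3*x^2 + 24*x - 4)/(x + 4)^2; the denominator is positive wherever f is defined, so f'(x) = 0 ⇔ 3*x^2 + 24*x - 4 = 0.
  3*x^2 + 24*x - 4 = 0 has no rational roots; quadratic formula: x = (-24 ± √624)/6.
  ⇒ x = -2*sqrt(39)/3 - 4 ≈ -8.1633, -4 + 2*sqrt(39)/3 ≈ 0.1633

f''(x) = 104/(x^3 + 12*x^2 + 48*x + 64)
Second-derivative test at each critical point:
  f''(-8.1633) = -1.4412 < 0 → local maximum
  f''(0.1633) = 1.4412 > 0 → local minimum

Critical points: x = -2*sqrt(39)/3 - 4 ≈ -8.1633 (local maximum); x = -4 + 2*sqrt(39)/3 ≈ 0.1633 (local minimum)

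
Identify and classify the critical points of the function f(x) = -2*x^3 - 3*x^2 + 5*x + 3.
f'(x) = -6*x^2 - 6*x + 5

Solve f'(x) = 0:
  6*x^2 + 6*x - 5 = 0 has no rational roots; quadratic formula: x = (-6 ± √156)/12.
  ⇒ x = -sqrt(39)/6 - 1/2 ≈ -1.5408, -1/2 + sqrt(39)/6 ≈ 0.5408

f''(x) = -12*x - 6
Second-derivative test at each critical point:
  f''(-1.5408) = 12.4900 > 0 → local minimum
  f''(0.5408) = -12.4900 < 0 → local maximum

Critical points: x = -sqrt(39)/6 - 1/2 ≈ -1.5408 (local minimum); x = -1/2 + sqrt(39)/6 ≈ 0.5408 (local maximum)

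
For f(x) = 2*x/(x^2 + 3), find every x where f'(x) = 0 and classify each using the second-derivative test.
f'(x) = 2*(3 - x^2)/(x^4 + 6*x^2 + 9)

Solve f'(x) = 0:
  f'(x) = -2*(x^2 - 3)/(x^2 + 3)^2; the denominator is positive wherever f is defined, so f'(x) = 0 ⇔ 6 - 2*x^2 = 0.
  Factor: 6 - 2*x^2 = -2*(x^2 - 3); x^2 - 3 = 0 has no rational roots; quadratic formula: x = (0 ± √12)/2.
  ⇒ x = -sqrt(3) ≈ -1.7321, sqrt(3) ≈ 1.7321

f''(x) = 4*x*(x^2 - 9)/(x^2 + 3)^3
Second-derivative test at each critical point:
  f''(-1.7321) = 0.1925 > 0 → local minimum
  f''(1.7321) = -0.1925 < 0 → local maximum

Critical points: x = -sqrt(3) ≈ -1.7321 (local minimum); x = sqrt(3) ≈ 1.7321 (local maximum)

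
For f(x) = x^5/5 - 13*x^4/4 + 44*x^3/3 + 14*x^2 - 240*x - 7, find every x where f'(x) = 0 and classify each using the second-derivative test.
f'(x) = x^4 - 13*x^3 + 44*x^2 + 28*x - 240

Solve f'(x) = 0:
  Factor: x^4 - 13*x^3 + 44*x^2 + 28*x - 240 = (x - 6)*(x - 5)*(x - 4)*(x + 2) = 0.
  ⇒ x = -2, 4, 5, 6

f''(x) = 4*x^3 - 39*x^2 + 88*x + 28
Second-derivative test at each critical point:
  f''(-2) = -336 < 0 → local maximum
  f''(4) = 12 > 0 → local minimum
  f''(5) = -7 < 0 → local maximum
  f''(6) = 16 > 0 → local minimum

Critical points: x = -2 (local maximum); x = 4 (local minimum); x = 5 (local maximum); x = 6 (local minimum)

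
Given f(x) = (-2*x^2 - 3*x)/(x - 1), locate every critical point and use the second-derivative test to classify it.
f'(x) = (-2*x^2 + 4*x + 3)/(x^2 - 2*x + 1)

Solve f'(x) = 0:
  f'(x) = -(2*x^2 - 4*x - 3)/(x - 1)^2; the denominator is positive wherever f is defined, so f'(x) = 0 ⇔ -2*x^2 + 4*x + 3 = 0.
  2*x^2 - 4*x - 3 = 0 has no rational roots; quadratic formula: x = (4 ± √40)/4.
  ⇒ x = 1 - sqrt(10)/2 ≈ -0.5811, 1 + sqrt(10)/2 ≈ 2.5811

f''(x) = -10/(x^3 - 3*x^2 + 3*x - 1)
Second-derivative test at each critical point:
  f''(-0.5811) = 2.5298 > 0 → local minimum
  f''(2.5811) = -2.5298 < 0 → local maximum

Critical points: x = 1 - sqrt(10)/2 ≈ -0.5811 (local minimum); x = 1 + sqrt(10)/2 ≈ 2.5811 (local maximum)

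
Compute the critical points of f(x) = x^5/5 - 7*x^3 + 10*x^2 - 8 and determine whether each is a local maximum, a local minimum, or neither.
f'(x) = x*(x^3 - 21*x + 20)

Solve f'(x) = 0:
  Factor: x^4 - 21*x^2 + 20*x = x*(x - 4)*(x - 1)*(x + 5) = 0.
  ⇒ x = -5, 0, 1, 4

f''(x) = 4*x^3 - 42*x + 20
Second-derivative test at each critical point:
  f''(-5) = -270 < 0 → local maximum
  f''(0) = 20 > 0 → local minimum
  f''(1) = -18 < 0 → local maximum
  f''(4) = 108 > 0 → local minimum

Critical points: x = -5 (local maximum); x = 0 (local minimum); x = 1 (local maximum); x = 4 (local minimum)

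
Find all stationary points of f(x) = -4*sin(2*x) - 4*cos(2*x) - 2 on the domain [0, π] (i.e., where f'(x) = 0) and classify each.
f'(x) = -8*sqrt(2)*cos(2*x + pi/4)

Solve f'(x) = 0 on [0, π]:
  f'(x) = 0 ⇔ -4*cos(2*x) = -4*sin(2*x) ⇔ tan(2*x) = 1, i.e. 2*x = arctan(1) + nπ; keep the solutions lying in [0, π].
  ⇒ x = pi/8 ≈ 0.3927, 5*pi/8 ≈ 1.9635

f''(x) = 16*sqrt(2)*sin(2*x + pi/4)
Second-derivative test at each critical point:
  f''(0.3927) = 22.6274 > 0 → local minimum
  f''(1.9635) = -22.6274 < 0 → local maximum

Critical points: x = pi/8 ≈ 0.3927 (local minimum); x = 5*pi/8 ≈ 1.9635 (local maximum)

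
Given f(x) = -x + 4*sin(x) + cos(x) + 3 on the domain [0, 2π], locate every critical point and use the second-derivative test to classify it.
f'(x) = -sin(x) + 4*cos(x) - 1

Solve f'(x) = 0 on [0, 2π]:
  f'(x) = 0 ⇔ -sin(x) + 4*cos(x) = 1. Write the left side as R·cos(x + φ) with R = √(4² + 1²) = sqrt(17), cos φ = 4*sqrt(17)/17, sin φ = sqrt(17)/17; then cos(x + φ) = sqrt(17)/17. Solve for x and keep the solutions lying in [0, 2π].
  ⇒ x = atan(15/8) ≈ 1.0808, 3*pi/2 ≈ 4.7124

f''(x) = -4*sin(x) - cos(x)
Second-derivative test at each critical point:
  f''(1.0808) = -4 < 0 → local maximum
  f''(4.7124) = 4 > 0 → local minimum

Critical points: x = atan(15/8) ≈ 1.0808 (local maximum); x = 3*pi/2 ≈ 4.7124 (local minimum)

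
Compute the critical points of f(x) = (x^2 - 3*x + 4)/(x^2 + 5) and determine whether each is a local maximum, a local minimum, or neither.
f'(x) = (3*x^2 + 2*x - 15)/(x^4 + 10*x^2 + 25)

Solve f'(x) = 0:
  f'(x) = (3*x^2 + 2*x - 15)/(x^2 + 5)^2; the denominator is positive wherever f is defined, so f'(x) = 0 ⇔ 3*x^2 + 2*x - 15 = 0.
  3*x^2 + 2*x - 15 = 0 has no rational roots; quadratic formula: x = (-2 ± √184)/6.
  ⇒ x = -sqrt(46)/3 - 1/3 ≈ -2.5941, -1/3 + sqrt(46)/3 ≈ 1.9274

f''(x) = 2*(-3*x^3 - 3*x^2 + 45*x + 5)/(x^6 + 15*x^4 + 75*x^2 + 125)
Second-derivative test at each critical point:
  f''(-2.5941) = -0.0986 < 0 → local maximum
  f''(1.9274) = 0.1786 > 0 → local minimum

Critical points: x = -sqrt(46)/3 - 1/3 ≈ -2.5941 (local maximum); x = -1/3 + sqrt(46)/3 ≈ 1.9274 (local minimum)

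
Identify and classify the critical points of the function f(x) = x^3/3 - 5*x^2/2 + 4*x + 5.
f'(x) = x^2 - 5*x + 4

Solve f'(x) = 0:
  Factor: x^2 - 5*x + 4 = (x - 4)*(x - 1) = 0.
  ⇒ x = 1, 4

f''(x) = 2*x - 5
Second-derivative test at each critical point:
  f''(1) = -3 < 0 → local maximum
  f''(4) = 3 > 0 → local minimum

Critical points: x = 1 (local maximum); x = 4 (local minimum)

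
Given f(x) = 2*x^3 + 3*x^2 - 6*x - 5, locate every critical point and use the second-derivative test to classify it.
f'(x) = 6*x^2 + 6*x - 6

Solve f'(x) = 0:
  Factor: 6*x^2 + 6*x - 6 = 6*(x^2 + x - 1); x^2 + x - 1 = 0 has no rational roots; quadratic formula: x = (-1 ± √5)/2.
  ⇒ x = -sqrt(5)/2 - 1/2 ≈ -1.6180, -1/2 + sqrt(5)/2 ≈ 0.6180

f''(x) = 12*x + 6
Second-derivative test at each critical point:
  f''(-1.6180) = -13.4164 < 0 → local maximum
  f''(0.6180) = 13.4164 > 0 → local minimum

Critical points: x = -sqrt(5)/2 - 1/2 ≈ -1.6180 (local maximum); x = -1/2 + sqrt(5)/2 ≈ 0.6180 (local minimum)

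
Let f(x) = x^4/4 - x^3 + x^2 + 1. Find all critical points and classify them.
f'(x) = x*(x^2 - 3*x + 2)

Solve f'(x) = 0:
  Factor: x^3 - 3*x^2 + 2*x = x*(x - 2)*(x - 1) = 0.
  ⇒ x = 0, 1, 2

f''(x) = 3*x^2 - 6*x + 2
Second-derivative test at each critical point:
  f''(0) = 2 > 0 → local minimum
  f''(1) = -1 < 0 → local maximum
  f''(2) = 2 > 0 → local minimum

Critical points: x = 0 (local minimum); x = 1 (local maximum); x = 2 (local minimum)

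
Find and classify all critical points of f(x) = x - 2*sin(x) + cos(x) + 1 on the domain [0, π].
f'(x) = -sin(x) - 2*cos(x) + 1

Solve f'(x) = 0 on [0, π]:
  f'(x) = 0 ⇔ -sin(x) - 2*cos(x) = -1. Write the left side as R·cos(x + φ) with R = √((-2)² + 1²) = sqrt(5), cos φ = -2*sqrt(5)/5, sin φ = sqrt(5)/5; then cos(x + φ) = -sqrt(5)/5. Solve for x and keep the solutions lying in [0, π].
  ⇒ x = pi/2 ≈ 1.5708

f''(x) = 2*sin(x) - cos(x)
Second-derivative test at each critical point:
  f''(1.5708) = 2 > 0 → local minimum

Critical points: x = pi/2 ≈ 1.5708 (local minimum)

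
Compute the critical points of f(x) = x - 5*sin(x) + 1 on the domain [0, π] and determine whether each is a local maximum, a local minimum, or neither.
f'(x) = 1 - 5*cos(x)

Solve f'(x) = 0 on [0, π]:
  f'(x) = 0 ⇔ cos(x) = 1/5, i.e. x = ±arccos(1/5) + 2nπ; keep the solutions lying in [0, π].
  ⇒ x = acos(1/5) ≈ 1.3694

f''(x) = 5*sin(x)
Second-derivative test at each critical point:
  f''(1.3694) = 4.8990 > 0 → local minimum

Critical points: x = acos(1/5) ≈ 1.3694 (local minimum)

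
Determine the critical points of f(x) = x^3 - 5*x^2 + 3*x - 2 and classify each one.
f'(x) = 3*x^2 - 10*x + 3

Solve f'(x) = 0:
  Factor: 3*x^2 - 10*x + 3 = (x - 3)*(3*x - 1) = 0.
  ⇒ x = 1/3, 3

f''(x) = 6*x - 10
Second-derivative test at each critical point:
  f''(1/3) = -8 < 0 → local maximum
  f''(3) = 8 > 0 → local minimum

Critical points: x = 1/3 (local maximum); x = 3 (local minimum)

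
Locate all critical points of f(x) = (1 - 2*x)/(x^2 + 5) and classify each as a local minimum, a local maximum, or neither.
f'(x) = 2*(x^2 - x - 5)/(x^4 + 10*x^2 + 25)

Solve f'(x) = 0:
  f'(x) = 2*(x^2 - x - 5)/(x^2 + 5)^2; the denominator is positive wherever f is defined, so f'(x) = 0 ⇔ 2*x^2 - 2*x - 10 = 0.
  Factor: 2*x^2 - 2*x - 10 = 2*(x^2 - x - 5); x^2 - x - 5 = 0 has no rational roots; quadratic formula: x = (1 ± √21)/2.
  ⇒ x = 1/2 - sqrt(21)/2 ≈ -1.7913, 1/2 + sqrt(21)/2 ≈ 2.7913

f''(x) = 2*(4*x^2*(1 - 2*x) + (6*x - 1)*(x^2 + 5))/(x^2 + 5)^3
Second-derivative test at each critical point:
  f''(-1.7913) = -0.1360 < 0 → local maximum
  f''(2.7913) = 0.0560 > 0 → local minimum

Critical points: x = 1/2 - sqrt(21)/2 ≈ -1.7913 (local maximum); x = 1/2 + sqrt(21)/2 ≈ 2.7913 (local minimum)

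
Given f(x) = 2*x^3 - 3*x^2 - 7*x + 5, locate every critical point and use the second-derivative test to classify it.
f'(x) = 6*x^2 - 6*x - 7

Solve f'(x) = 0:
  6*x^2 - 6*x - 7 = 0 has no rational roots; quadratic formula: x = (6 ± √204)/12.
  ⇒ x = 1/2 - sqrt(51)/6 ≈ -0.6902, 1/2 + sqrt(51)/6 ≈ 1.6902

f''(x) = 12*x - 6
Second-derivative test at each critical point:
  f''(-0.6902) = -14.2829 < 0 → local maximum
  f''(1.6902) = 14.2829 > 0 → local minimum

Critical points: x = 1/2 - sqrt(51)/6 ≈ -0.6902 (local maximum); x = 1/2 + sqrt(51)/6 ≈ 1.6902 (local minimum)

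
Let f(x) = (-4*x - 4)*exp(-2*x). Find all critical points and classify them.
f'(x) = 4*(2*x + 1)*exp(-2*x)

Solve f'(x) = 0:
  f'(x) = (8*x + 4)·exp(-2*x) and exp(-2*x) > 0 for every x, so f'(x) = 0 ⇔ 8*x + 4 = 0.
  Factor: 8*x + 4 = 4*(2*x + 1) = 0.
  ⇒ x = -1/2

f''(x) = -16*x*exp(-2*x)
Second-derivative test at each critical point:
  f''(-1/2) = 21.7463 > 0 → local minimum

Critical points: x = -1/2 (local minimum)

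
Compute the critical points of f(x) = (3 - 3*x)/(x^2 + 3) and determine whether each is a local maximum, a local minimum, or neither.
f'(x) = 3*(-x^2 + 2*x*(x - 1) - 3)/(x^2 + 3)^2

Solve f'(x) = 0:
  f'(x) = 3*(x - 3)*(x + 1)/(x^2 + 3)^2; the denominator is positive wherever f is defined, so f'(x) = 0 ⇔ 3*x^2 - 6*x - 9 = 0.
  Factor: 3*x^2 - 6*x - 9 = 3*(x - 3)*(x + 1) = 0.
  ⇒ x = -1, 3

f''(x) = 6*(4*x^2*(1 - x) + (3*x - 1)*(x^2 + 3))/(x^2 + 3)^3
Second-derivative test at each critical point:
  f''(-1) = -3/4 < 0 → local maximum
  f''(3) = 1/12 > 0 → local minimum

Critical points: x = -1 (local maximum); x = 3 (local minimum)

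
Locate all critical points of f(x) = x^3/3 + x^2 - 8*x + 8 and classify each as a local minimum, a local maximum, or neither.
f'(x) = x^2 + 2*x - 8

Solve f'(x) = 0:
  Factor: x^2 + 2*x - 8 = (x - 2)*(x + 4) = 0.
  ⇒ x = -4, 2

f''(x) = 2*x + 2
Second-derivative test at each critical point:
  f''(-4) = -6 < 0 → local maximum
  f''(2) = 6 > 0 → local minimum

Critical points: x = -4 (local maximum); x = 2 (local minimum)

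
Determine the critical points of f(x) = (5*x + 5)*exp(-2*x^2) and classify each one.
f'(x) = 5*(-4*x*(x + 1) + 1)*exp(-2*x^2)

Solve f'(x) = 0:
  f'(x) = (-20*x^2 - 20*x + 5)·exp(-2*x^2) and exp(-2*x^2) > 0 for every x, so f'(x) = 0 ⇔ -20*x^2 - 20*x + 5 = 0.
  Factor: -20*x^2 - 20*x + 5 = -5*(4*x^2 + 4*x - 1); 4*x^2 + 4*x - 1 = 0 has no rational roots; quadratic formula: x = (-4 ± √32)/8.
  ⇒ x = -sqrt(2)/2 - 1/2 ≈ -1.2071, -1/2 + sqrt(2)/2 ≈ 0.2071

f''(x) = 20*(4*x^2*(x + 1) - 3*x - 1)*exp(-2*x^2)
Second-derivative test at each critical point:
  f''(-1.2071) = 1.5343 > 0 → local minimum
  f''(0.2071) = -25.9590 < 0 → local maximum

Critical points: x = -sqrt(2)/2 - 1/2 ≈ -1.2071 (local minimum); x = -1/2 + sqrt(2)/2 ≈ 0.2071 (local maximum)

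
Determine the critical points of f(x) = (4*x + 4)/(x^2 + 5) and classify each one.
f'(x) = 4*(x^2 - 2*x*(x + 1) + 5)/(x^2 + 5)^2

Solve f'(x) = 0:
  f'(x) = -4*(x^2 + 2*x - 5)/(x^2 + 5)^2; the denominator is positive wherever f is defined, so f'(x) = 0 ⇔ -4*x^2 - 8*x + 20 = 0.
  Factor: -4*x^2 - 8*x + 20 = -4*(x^2 + 2*x - 5); x^2 + 2*x - 5 = 0 has no rational roots; quadratic formula: x = (-2 ± √24)/2.
  ⇒ x = -sqrt(6) - 1 ≈ -3.4495, -1 + sqrt(6) ≈ 1.4495

f''(x) = 8*(4*x^2*(x + 1) - (3*x + 1)*(x^2 + 5))/(x^2 + 5)^3
Second-derivative test at each critical point:
  f''(-3.4495) = 0.0686 > 0 → local minimum
  f''(1.4495) = -0.3886 < 0 → local maximum

Critical points: x = -sqrt(6) - 1 ≈ -3.4495 (local minimum); x = -1 + sqrt(6) ≈ 1.4495 (local maximum)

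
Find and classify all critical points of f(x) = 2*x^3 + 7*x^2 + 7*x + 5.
f'(x) = 6*x^2 + 14*x + 7

Solve f'(x) = 0:
  6*x^2 + 14*x + 7 = 0 has no rational roots; quadratic formula: x = (-14 ± √28)/12.
  ⇒ x = -7/6 - sqrt(7)/6 ≈ -1.6076, -7/6 + sqrt(7)/6 ≈ -0.7257

f''(x) = 12*x + 14
Second-derivative test at each critical point:
  f''(-1.6076) = -5.2915 < 0 → local maximum
  f''(-0.7257) = 5.2915 > 0 → local minimum

Critical points: x = -7/6 - sqrt(7)/6 ≈ -1.6076 (local maximum); x = -7/6 + sqrt(7)/6 ≈ -0.7257 (local minimum)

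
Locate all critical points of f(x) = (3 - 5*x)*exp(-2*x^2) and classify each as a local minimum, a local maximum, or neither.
f'(x) = (4*x*(5*x - 3) - 5)*exp(-2*x^2)

Solve f'(x) = 0:
  f'(x) = (20*x^2 - 12*x - 5)·exp(-2*x^2) and exp(-2*x^2) > 0 for every x, so f'(x) = 0 ⇔ 20*x^2 - 12*x - 5 = 0.
  20*x^2 - 12*x - 5 = 0 has no rational roots; quadratic formula: x = (12 ± √544)/40.
  ⇒ x = 3/10 - sqrt(34)/10 ≈ -0.2831, 3/10 + sqrt(34)/10 ≈ 0.8831

f''(x) = 4*(4*x^2*(3 - 5*x) + 15*x - 3)*exp(-2*x^2)
Second-derivative test at each critical point:
  f''(-0.2831) = -19.8696 < 0 → local maximum
  f''(0.8831) = 4.9026 > 0 → local minimum

Critical points: x = 3/10 - sqrt(34)/10 ≈ -0.2831 (local maximum); x = 3/10 + sqrt(34)/10 ≈ 0.8831 (local minimum)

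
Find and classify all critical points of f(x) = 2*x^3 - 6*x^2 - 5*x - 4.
f'(x) = 6*x^2 - 12*x - 5

Solve f'(x) = 0:
  6*x^2 - 12*x - 5 = 0 has no rational roots; quadratic formula: x = (12 ± √264)/12.
  ⇒ x = 1 - sqrt(66)/6 ≈ -0.3540, 1 + sqrt(66)/6 ≈ 2.3540

f''(x) = 12*x - 12
Second-derivative test at each critical point:
  f''(-0.3540) = -16.2481 < 0 → local maximum
  f''(2.3540) = 16.2481 > 0 → local minimum

Critical points: x = 1 - sqrt(66)/6 ≈ -0.3540 (local maximum); x = 1 + sqrt(66)/6 ≈ 2.3540 (local minimum)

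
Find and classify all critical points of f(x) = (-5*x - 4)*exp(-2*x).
f'(x) = (10*x + 3)*exp(-2*x)

Solve f'(x) = 0:
  f'(x) = (10*x + 3)·exp(-2*x) and exp(-2*x) > 0 for every x, so f'(x) = 0 ⇔ 10*x + 3 = 0.
  10*x + 3 = 0.
  ⇒ x = -3/10

f''(x) = 4*(1 - 5*x)*exp(-2*x)
Second-derivative test at each critical point:
  f''(-3/10) = 18.2212 > 0 → local minimum

Critical points: x = -3/10 (local minimum)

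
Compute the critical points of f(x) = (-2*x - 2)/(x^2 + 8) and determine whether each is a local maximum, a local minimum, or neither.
f'(x) = 2*(-x^2 + 2*x*(x + 1) - 8)/(x^2 + 8)^2

Solve f'(x) = 0:
  f'(x) = 2*(x - 2)*(x + 4)/(x^2 + 8)^2; the denominator is positive wherever f is defined, so f'(x) = 0 ⇔ 2*x^2 + 4*x - 16 = 0.
  Factor: 2*x^2 + 4*x - 16 = 2*(x - 2)*(x + 4) = 0.
  ⇒ x = -4, 2

f''(x) = 4*(-4*x^2*(x + 1) + (3*x + 1)*(x^2 + 8))/(x^2 + 8)^3
Second-derivative test at each critical point:
  f''(-4) = -1/48 < 0 → local maximum
  f''(2) = 1/12 > 0 → local minimum

Critical points: x = -4 (local maximum); x = 2 (local minimum)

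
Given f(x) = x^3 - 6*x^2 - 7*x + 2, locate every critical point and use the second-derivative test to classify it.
f'(x) = 3*x^2 - 12*x - 7

Solve f'(x) = 0:
  3*x^2 - 12*x - 7 = 0 has no rational roots; quadratic formula: x = (12 ± √228)/6.
  ⇒ x = 2 - sqrt(57)/3 ≈ -0.5166, 2 + sqrt(57)/3 ≈ 4.5166

f''(x) = 6*x - 12
Second-derivative test at each critical point:
  f''(-0.5166) = -15.0997 < 0 → local maximum
  f''(4.5166) = 15.0997 > 0 → local minimum

Critical points: x = 2 - sqrt(57)/3 ≈ -0.5166 (local maximum); x = 2 + sqrt(57)/3 ≈ 4.5166 (local minimum)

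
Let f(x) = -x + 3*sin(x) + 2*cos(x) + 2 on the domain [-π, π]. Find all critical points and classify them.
f'(x) = -2*sin(x) + 3*cos(x) - 1

Solve f'(x) = 0 on [-π, π]:
  f'(x) = 0 ⇔ -2*sin(x) + 3*cos(x) = 1. Write the left side as R·cos(x + φ) with R = √(3² + 2²) = sqrt(13), cos φ = 3*sqrt(13)/13, sin φ = 2*sqrt(13)/13; then cos(x + φ) = sqrt(13)/13. Solve for x and keep the solutions lying in [-π, π].
  ⇒ x = -pi + atan((-6*sqrt(3) - 2)/(3 - 4*sqrt(3))) ≈ -1.8778, atan((-2 + 6*sqrt(3))/(3 + 4*sqrt(3))) ≈ 0.7018

f''(x) = -3*sin(x) - 2*cos(x)
Second-derivative test at each critical point:
  f''(-1.8778) = 3.4641 > 0 → local minimum
  f''(0.7018) = -3.4641 < 0 → local maximum

Critical points: x = -pi + atan((-6*sqrt(3) - 2)/(3 - 4*sqrt(3))) ≈ -1.8778 (local minimum); x = atan((-2 + 6*sqrt(3))/(3 + 4*sqrt(3))) ≈ 0.7018 (local maximum)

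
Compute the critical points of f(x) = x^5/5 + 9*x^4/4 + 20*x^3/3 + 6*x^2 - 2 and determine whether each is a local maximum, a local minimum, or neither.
f'(x) = x*(x^3 + 9*x^2 + 20*x + 12)

Solve f'(x) = 0:
  Factor: x^4 + 9*x^3 + 20*x^2 + 12*x = x*(x + 1)*(x + 2)*(x + 6) = 0.
  ⇒ x = -6, -2, -1, 0

f''(x) = 4*x^3 + 27*x^2 + 40*x + 12
Second-derivative test at each critical point:
  f''(-6) = -120 < 0 → local maximum
  f''(-2) = 8 > 0 → local minimum
  f''(-1) = -5 < 0 → local maximum
  f''(0) = 12 > 0 → local minimum

Critical points: x = -6 (local maximum); x = -2 (local minimum); x = -1 (local maximum); x = 0 (local minimum)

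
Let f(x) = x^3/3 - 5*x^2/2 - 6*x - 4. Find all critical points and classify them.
f'(x) = x^2 - 5*x - 6

Solve f'(x) = 0:
  Factor: x^2 - 5*x - 6 = (x - 6)*(x + 1) = 0.
  ⇒ x = -1, 6

f''(x) = 2*x - 5
Second-derivative test at each critical point:
  f''(-1) = -7 < 0 → local maximum
  f''(6) = 7 > 0 → local minimum

Critical points: x = -1 (local maximum); x = 6 (local minimum)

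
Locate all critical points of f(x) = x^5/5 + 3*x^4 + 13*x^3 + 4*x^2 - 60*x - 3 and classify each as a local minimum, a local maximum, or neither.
f'(x) = x^4 + 12*x^3 + 39*x^2 + 8*x - 60

Solve f'(x) = 0:
  Factor: x^4 + 12*x^3 + 39*x^2 + 8*x - 60 = (x - 1)*(x + 2)*(x + 5)*(x + 6) = 0.
  ⇒ x = -6, -5, -2, 1

f''(x) = 4*x^3 + 36*x^2 + 78*x + 8
Second-derivative test at each critical point:
  f''(-6) = -28 < 0 → local maximum
  f''(-5) = 18 > 0 → local minimum
  f''(-2) = -36 < 0 → local maximum
  f''(1) = 126 > 0 → local minimum

Critical points: x = -6 (local maximum); x = -5 (local minimum); x = -2 (local maximum); x = 1 (local minimum)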